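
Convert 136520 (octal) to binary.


Each octal digit → 3 binary bits:
  1 = 001
  3 = 011
  6 = 110
  5 = 101
  2 = 010
  0 = 000
Concatenate: 001 011 110 101 010 000
= 001011110101010000


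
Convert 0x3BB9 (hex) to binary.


Each hex digit → 4 binary bits:
  3 = 0011
  B = 1011
  B = 1011
  9 = 1001
Concatenate: 0011 1011 1011 1001
= 0011101110111001


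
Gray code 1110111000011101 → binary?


Gray code: 1110111000011101
MSB stays the same: 1
Each subsequent bit = prev_binary XOR current_gray:
  B[1] = 1 XOR 1 = 0
  B[2] = 0 XOR 1 = 1
  B[3] = 1 XOR 0 = 1
  B[4] = 1 XOR 1 = 0
  B[5] = 0 XOR 1 = 1
  B[6] = 1 XOR 1 = 0
  B[7] = 0 XOR 0 = 0
  B[8] = 0 XOR 0 = 0
  B[9] = 0 XOR 0 = 0
  B[10] = 0 XOR 0 = 0
  B[11] = 0 XOR 1 = 1
  B[12] = 1 XOR 1 = 0
  B[13] = 0 XOR 1 = 1
  B[14] = 1 XOR 0 = 1
  B[15] = 1 XOR 1 = 0
= 1011010000010110 (46102 decimal)


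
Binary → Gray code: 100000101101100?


Binary: 100000101101100
Gray code: G = B XOR (B >> 1)
B >> 1 = 010000010110110
100000101101100 XOR 010000010110110:
  1 XOR 0 = 1
  0 XOR 1 = 1
  0 XOR 0 = 0
  0 XOR 0 = 0
  0 XOR 0 = 0
  0 XOR 0 = 0
  1 XOR 0 = 1
  0 XOR 1 = 1
  1 XOR 0 = 1
  1 XOR 1 = 0
  0 XOR 1 = 1
  1 XOR 0 = 1
  1 XOR 1 = 0
  0 XOR 1 = 1
  0 XOR 0 = 0
= 110000111011010


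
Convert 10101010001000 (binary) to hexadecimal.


Group into 4-bit nibbles: 0010101010001000
  0010 = 2
  1010 = A
  1000 = 8
  1000 = 8
= 0x2A88


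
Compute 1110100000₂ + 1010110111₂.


Align and add column by column (LSB to MSB, carry propagating):
  01110100000
+ 01010110111
  -----------
  col 0: 0 + 1 + 0 (carry in) = 1 → bit 1, carry out 0
  col 1: 0 + 1 + 0 (carry in) = 1 → bit 1, carry out 0
  col 2: 0 + 1 + 0 (carry in) = 1 → bit 1, carry out 0
  col 3: 0 + 0 + 0 (carry in) = 0 → bit 0, carry out 0
  col 4: 0 + 1 + 0 (carry in) = 1 → bit 1, carry out 0
  col 5: 1 + 1 + 0 (carry in) = 2 → bit 0, carry out 1
  col 6: 0 + 0 + 1 (carry in) = 1 → bit 1, carry out 0
  col 7: 1 + 1 + 0 (carry in) = 2 → bit 0, carry out 1
  col 8: 1 + 0 + 1 (carry in) = 2 → bit 0, carry out 1
  col 9: 1 + 1 + 1 (carry in) = 3 → bit 1, carry out 1
  col 10: 0 + 0 + 1 (carry in) = 1 → bit 1, carry out 0
Reading bits MSB→LSB: 11001010111
Strip leading zeros: 11001010111
= 11001010111


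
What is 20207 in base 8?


Divide by 8 repeatedly:
20207 ÷ 8 = 2525 remainder 7
2525 ÷ 8 = 315 remainder 5
315 ÷ 8 = 39 remainder 3
39 ÷ 8 = 4 remainder 7
4 ÷ 8 = 0 remainder 4
Reading remainders bottom-up:
= 0o47357


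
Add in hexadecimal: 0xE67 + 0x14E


Align and add column by column (LSB to MSB, each column mod 16 with carry):
  0E67
+ 014E
  ----
  col 0: 7(7) + E(14) + 0 (carry in) = 21 → 5(5), carry out 1
  col 1: 6(6) + 4(4) + 1 (carry in) = 11 → B(11), carry out 0
  col 2: E(14) + 1(1) + 0 (carry in) = 15 → F(15), carry out 0
  col 3: 0(0) + 0(0) + 0 (carry in) = 0 → 0(0), carry out 0
Reading digits MSB→LSB: 0FB5
Strip leading zeros: FB5
= 0xFB5


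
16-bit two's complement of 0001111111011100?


Original: 0001111111011100
Step 1 - Invert all bits: 1110000000100011
Step 2 - Add 1: 1110000000100011 + 1
= 1110000000100100 (represents -8156)


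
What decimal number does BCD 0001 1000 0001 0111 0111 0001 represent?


Each 4-bit group → digit:
  0001 → 1
  1000 → 8
  0001 → 1
  0111 → 7
  0111 → 7
  0001 → 1
= 181771


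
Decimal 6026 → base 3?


Divide by 3 repeatedly:
6026 ÷ 3 = 2008 remainder 2
2008 ÷ 3 = 669 remainder 1
669 ÷ 3 = 223 remainder 0
223 ÷ 3 = 74 remainder 1
74 ÷ 3 = 24 remainder 2
24 ÷ 3 = 8 remainder 0
8 ÷ 3 = 2 remainder 2
2 ÷ 3 = 0 remainder 2
Reading remainders bottom-up:
= 22021012


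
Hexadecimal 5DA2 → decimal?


Positional values:
Position 0: 2 × 16^0 = 2 × 1 = 2
Position 1: A × 16^1 = 10 × 16 = 160
Position 2: D × 16^2 = 13 × 256 = 3328
Position 3: 5 × 16^3 = 5 × 4096 = 20480
Sum = 2 + 160 + 3328 + 20480
= 23970


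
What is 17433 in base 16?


Divide by 16 repeatedly:
17433 ÷ 16 = 1089 remainder 9 (9)
1089 ÷ 16 = 68 remainder 1 (1)
68 ÷ 16 = 4 remainder 4 (4)
4 ÷ 16 = 0 remainder 4 (4)
Reading remainders bottom-up:
= 0x4419


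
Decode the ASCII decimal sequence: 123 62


Codes (decimal): 123 62
Per-code ASCII lookup:
  123  (special character) → '{'
  62  (special character) → '>'
= '{>'


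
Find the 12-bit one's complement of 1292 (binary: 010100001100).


Original: 010100001100
Invert all bits:
  bit 0: 0 → 1
  bit 1: 1 → 0
  bit 2: 0 → 1
  bit 3: 1 → 0
  bit 4: 0 → 1
  bit 5: 0 → 1
  bit 6: 0 → 1
  bit 7: 0 → 1
  bit 8: 1 → 0
  bit 9: 1 → 0
  bit 10: 0 → 1
  bit 11: 0 → 1
= 101011110011


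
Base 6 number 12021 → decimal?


Positional values (base 6):
  1 × 6^0 = 1 × 1 = 1
  2 × 6^1 = 2 × 6 = 12
  0 × 6^2 = 0 × 36 = 0
  2 × 6^3 = 2 × 216 = 432
  1 × 6^4 = 1 × 1296 = 1296
Sum = 1 + 12 + 0 + 432 + 1296
= 1741


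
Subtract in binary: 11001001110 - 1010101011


Align and subtract column by column (LSB to MSB, borrowing when needed):
  11001001110
- 01010101011
  -----------
  col 0: (0 - 0 borrow-in) - 1 → borrow from next column: (0+2) - 1 = 1, borrow out 1
  col 1: (1 - 1 borrow-in) - 1 → borrow from next column: (0+2) - 1 = 1, borrow out 1
  col 2: (1 - 1 borrow-in) - 0 → 0 - 0 = 0, borrow out 0
  col 3: (1 - 0 borrow-in) - 1 → 1 - 1 = 0, borrow out 0
  col 4: (0 - 0 borrow-in) - 0 → 0 - 0 = 0, borrow out 0
  col 5: (0 - 0 borrow-in) - 1 → borrow from next column: (0+2) - 1 = 1, borrow out 1
  col 6: (1 - 1 borrow-in) - 0 → 0 - 0 = 0, borrow out 0
  col 7: (0 - 0 borrow-in) - 1 → borrow from next column: (0+2) - 1 = 1, borrow out 1
  col 8: (0 - 1 borrow-in) - 0 → borrow from next column: (-1+2) - 0 = 1, borrow out 1
  col 9: (1 - 1 borrow-in) - 1 → borrow from next column: (0+2) - 1 = 1, borrow out 1
  col 10: (1 - 1 borrow-in) - 0 → 0 - 0 = 0, borrow out 0
Reading bits MSB→LSB: 01110100011
Strip leading zeros: 1110100011
= 1110100011


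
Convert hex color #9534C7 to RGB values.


Hex: #9534C7
R = 95₁₆ = 149
G = 34₁₆ = 52
B = C7₁₆ = 199
= RGB(149, 52, 199)


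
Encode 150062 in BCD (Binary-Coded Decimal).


Each digit → 4-bit binary:
  1 → 0001
  5 → 0101
  0 → 0000
  0 → 0000
  6 → 0110
  2 → 0010
= 0001 0101 0000 0000 0110 0010


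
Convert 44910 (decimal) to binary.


Divide by 2 repeatedly:
44910 ÷ 2 = 22455 remainder 0
22455 ÷ 2 = 11227 remainder 1
11227 ÷ 2 = 5613 remainder 1
5613 ÷ 2 = 2806 remainder 1
2806 ÷ 2 = 1403 remainder 0
1403 ÷ 2 = 701 remainder 1
701 ÷ 2 = 350 remainder 1
350 ÷ 2 = 175 remainder 0
175 ÷ 2 = 87 remainder 1
87 ÷ 2 = 43 remainder 1
43 ÷ 2 = 21 remainder 1
21 ÷ 2 = 10 remainder 1
10 ÷ 2 = 5 remainder 0
5 ÷ 2 = 2 remainder 1
2 ÷ 2 = 1 remainder 0
1 ÷ 2 = 0 remainder 1
Reading remainders bottom-up:
= 1010111101101110


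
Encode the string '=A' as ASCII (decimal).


String: '=A'  (2 characters)
Per-character ASCII lookup:
  '=': special character: '=' = 61
  'A': uppercase starts at 65: 'A' = 65 + 0 = 65
= 61 65


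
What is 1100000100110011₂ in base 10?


Positional values:
Bit 0: 1 × 2^0 = 1
Bit 1: 1 × 2^1 = 2
Bit 4: 1 × 2^4 = 16
Bit 5: 1 × 2^5 = 32
Bit 8: 1 × 2^8 = 256
Bit 14: 1 × 2^14 = 16384
Bit 15: 1 × 2^15 = 32768
Sum = 1 + 2 + 16 + 32 + 256 + 16384 + 32768
= 49459


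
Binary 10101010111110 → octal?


Group into 3-bit groups: 010101010111110
  010 = 2
  101 = 5
  010 = 2
  111 = 7
  110 = 6
= 0o25276


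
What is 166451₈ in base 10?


Positional values:
Position 0: 1 × 8^0 = 1
Position 1: 5 × 8^1 = 40
Position 2: 4 × 8^2 = 256
Position 3: 6 × 8^3 = 3072
Position 4: 6 × 8^4 = 24576
Position 5: 1 × 8^5 = 32768
Sum = 1 + 40 + 256 + 3072 + 24576 + 32768
= 60713


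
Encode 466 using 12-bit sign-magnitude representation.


Sign bit: 0 (positive)
Magnitude: 466 = 00111010010
= 000111010010


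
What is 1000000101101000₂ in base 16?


Group into 4-bit nibbles: 1000000101101000
  1000 = 8
  0001 = 1
  0110 = 6
  1000 = 8
= 0x8168


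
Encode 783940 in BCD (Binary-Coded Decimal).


Each digit → 4-bit binary:
  7 → 0111
  8 → 1000
  3 → 0011
  9 → 1001
  4 → 0100
  0 → 0000
= 0111 1000 0011 1001 0100 0000


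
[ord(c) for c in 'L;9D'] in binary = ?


String: 'L;9D'  (4 characters)
Per-character ASCII lookup:
  'L': uppercase starts at 65: 'L' = 65 + 11 = 76 → 1001100
  ';': special character: ';' = 59 → 111011
  '9': digits start at 48: '9' = 48 + 9 = 57 → 111001
  'D': uppercase starts at 65: 'D' = 65 + 3 = 68 → 1000100
= 1001100 111011 111001 1000100


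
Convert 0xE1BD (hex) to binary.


Each hex digit → 4 binary bits:
  E = 1110
  1 = 0001
  B = 1011
  D = 1101
Concatenate: 1110 0001 1011 1101
= 1110000110111101


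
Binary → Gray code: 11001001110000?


Binary: 11001001110000
Gray code: G = B XOR (B >> 1)
B >> 1 = 01100100111000
11001001110000 XOR 01100100111000:
  1 XOR 0 = 1
  1 XOR 1 = 0
  0 XOR 1 = 1
  0 XOR 0 = 0
  1 XOR 0 = 1
  0 XOR 1 = 1
  0 XOR 0 = 0
  1 XOR 0 = 1
  1 XOR 1 = 0
  1 XOR 1 = 0
  0 XOR 1 = 1
  0 XOR 0 = 0
  0 XOR 0 = 0
  0 XOR 0 = 0
= 10101101001000


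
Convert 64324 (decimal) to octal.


Divide by 8 repeatedly:
64324 ÷ 8 = 8040 remainder 4
8040 ÷ 8 = 1005 remainder 0
1005 ÷ 8 = 125 remainder 5
125 ÷ 8 = 15 remainder 5
15 ÷ 8 = 1 remainder 7
1 ÷ 8 = 0 remainder 1
Reading remainders bottom-up:
= 0o175504


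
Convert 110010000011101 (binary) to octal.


Group into 3-bit groups: 110010000011101
  110 = 6
  010 = 2
  000 = 0
  011 = 3
  101 = 5
= 0o62035


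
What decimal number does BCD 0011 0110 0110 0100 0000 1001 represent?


Each 4-bit group → digit:
  0011 → 3
  0110 → 6
  0110 → 6
  0100 → 4
  0000 → 0
  1001 → 9
= 366409


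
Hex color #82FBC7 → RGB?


Hex: #82FBC7
R = 82₁₆ = 130
G = FB₁₆ = 251
B = C7₁₆ = 199
= RGB(130, 251, 199)


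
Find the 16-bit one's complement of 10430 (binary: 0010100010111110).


Original: 0010100010111110
Invert all bits:
  bit 0: 0 → 1
  bit 1: 0 → 1
  bit 2: 1 → 0
  bit 3: 0 → 1
  bit 4: 1 → 0
  bit 5: 0 → 1
  bit 6: 0 → 1
  bit 7: 0 → 1
  bit 8: 1 → 0
  bit 9: 0 → 1
  bit 10: 1 → 0
  bit 11: 1 → 0
  bit 12: 1 → 0
  bit 13: 1 → 0
  bit 14: 1 → 0
  bit 15: 0 → 1
= 1101011101000001


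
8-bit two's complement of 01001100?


Original: 01001100
Step 1 - Invert all bits: 10110011
Step 2 - Add 1: 10110011 + 1
= 10110100 (represents -76)


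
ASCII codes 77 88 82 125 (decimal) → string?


Codes (decimal): 77 88 82 125
Per-code ASCII lookup:
  77  (range 65-90: uppercase, 77 - 65 = 12) → 'M'
  88  (range 65-90: uppercase, 88 - 65 = 23) → 'X'
  82  (range 65-90: uppercase, 82 - 65 = 17) → 'R'
  125  (special character) → '}'
= 'MXR}'


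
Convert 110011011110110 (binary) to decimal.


Positional values:
Bit 1: 1 × 2^1 = 2
Bit 2: 1 × 2^2 = 4
Bit 4: 1 × 2^4 = 16
Bit 5: 1 × 2^5 = 32
Bit 6: 1 × 2^6 = 64
Bit 7: 1 × 2^7 = 128
Bit 9: 1 × 2^9 = 512
Bit 10: 1 × 2^10 = 1024
Bit 13: 1 × 2^13 = 8192
Bit 14: 1 × 2^14 = 16384
Sum = 2 + 4 + 16 + 32 + 64 + 128 + 512 + 1024 + 8192 + 16384
= 26358


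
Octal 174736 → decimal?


Positional values:
Position 0: 6 × 8^0 = 6
Position 1: 3 × 8^1 = 24
Position 2: 7 × 8^2 = 448
Position 3: 4 × 8^3 = 2048
Position 4: 7 × 8^4 = 28672
Position 5: 1 × 8^5 = 32768
Sum = 6 + 24 + 448 + 2048 + 28672 + 32768
= 63966


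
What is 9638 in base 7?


Divide by 7 repeatedly:
9638 ÷ 7 = 1376 remainder 6
1376 ÷ 7 = 196 remainder 4
196 ÷ 7 = 28 remainder 0
28 ÷ 7 = 4 remainder 0
4 ÷ 7 = 0 remainder 4
Reading remainders bottom-up:
= 40046


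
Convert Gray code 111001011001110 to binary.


Gray code: 111001011001110
MSB stays the same: 1
Each subsequent bit = prev_binary XOR current_gray:
  B[1] = 1 XOR 1 = 0
  B[2] = 0 XOR 1 = 1
  B[3] = 1 XOR 0 = 1
  B[4] = 1 XOR 0 = 1
  B[5] = 1 XOR 1 = 0
  B[6] = 0 XOR 0 = 0
  B[7] = 0 XOR 1 = 1
  B[8] = 1 XOR 1 = 0
  B[9] = 0 XOR 0 = 0
  B[10] = 0 XOR 0 = 0
  B[11] = 0 XOR 1 = 1
  B[12] = 1 XOR 1 = 0
  B[13] = 0 XOR 1 = 1
  B[14] = 1 XOR 0 = 1
= 101110010001011 (23691 decimal)


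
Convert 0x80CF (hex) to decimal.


Positional values:
Position 0: F × 16^0 = 15 × 1 = 15
Position 1: C × 16^1 = 12 × 16 = 192
Position 2: 0 × 16^2 = 0 × 256 = 0
Position 3: 8 × 16^3 = 8 × 4096 = 32768
Sum = 15 + 192 + 0 + 32768
= 32975


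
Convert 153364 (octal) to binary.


Each octal digit → 3 binary bits:
  1 = 001
  5 = 101
  3 = 011
  3 = 011
  6 = 110
  4 = 100
Concatenate: 001 101 011 011 110 100
= 001101011011110100


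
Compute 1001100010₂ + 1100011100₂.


Align and add column by column (LSB to MSB, carry propagating):
  01001100010
+ 01100011100
  -----------
  col 0: 0 + 0 + 0 (carry in) = 0 → bit 0, carry out 0
  col 1: 1 + 0 + 0 (carry in) = 1 → bit 1, carry out 0
  col 2: 0 + 1 + 0 (carry in) = 1 → bit 1, carry out 0
  col 3: 0 + 1 + 0 (carry in) = 1 → bit 1, carry out 0
  col 4: 0 + 1 + 0 (carry in) = 1 → bit 1, carry out 0
  col 5: 1 + 0 + 0 (carry in) = 1 → bit 1, carry out 0
  col 6: 1 + 0 + 0 (carry in) = 1 → bit 1, carry out 0
  col 7: 0 + 0 + 0 (carry in) = 0 → bit 0, carry out 0
  col 8: 0 + 1 + 0 (carry in) = 1 → bit 1, carry out 0
  col 9: 1 + 1 + 0 (carry in) = 2 → bit 0, carry out 1
  col 10: 0 + 0 + 1 (carry in) = 1 → bit 1, carry out 0
Reading bits MSB→LSB: 10101111110
Strip leading zeros: 10101111110
= 10101111110


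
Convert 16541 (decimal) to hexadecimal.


Divide by 16 repeatedly:
16541 ÷ 16 = 1033 remainder 13 (D)
1033 ÷ 16 = 64 remainder 9 (9)
64 ÷ 16 = 4 remainder 0 (0)
4 ÷ 16 = 0 remainder 4 (4)
Reading remainders bottom-up:
= 0x409D


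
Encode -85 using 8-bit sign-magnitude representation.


Sign bit: 1 (negative)
Magnitude: 85 = 1010101
= 11010101


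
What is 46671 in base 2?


Divide by 2 repeatedly:
46671 ÷ 2 = 23335 remainder 1
23335 ÷ 2 = 11667 remainder 1
11667 ÷ 2 = 5833 remainder 1
5833 ÷ 2 = 2916 remainder 1
2916 ÷ 2 = 1458 remainder 0
1458 ÷ 2 = 729 remainder 0
729 ÷ 2 = 364 remainder 1
364 ÷ 2 = 182 remainder 0
182 ÷ 2 = 91 remainder 0
91 ÷ 2 = 45 remainder 1
45 ÷ 2 = 22 remainder 1
22 ÷ 2 = 11 remainder 0
11 ÷ 2 = 5 remainder 1
5 ÷ 2 = 2 remainder 1
2 ÷ 2 = 1 remainder 0
1 ÷ 2 = 0 remainder 1
Reading remainders bottom-up:
= 1011011001001111


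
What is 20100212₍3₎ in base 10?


Positional values (base 3):
  2 × 3^0 = 2 × 1 = 2
  1 × 3^1 = 1 × 3 = 3
  2 × 3^2 = 2 × 9 = 18
  0 × 3^3 = 0 × 27 = 0
  0 × 3^4 = 0 × 81 = 0
  1 × 3^5 = 1 × 243 = 243
  0 × 3^6 = 0 × 729 = 0
  2 × 3^7 = 2 × 2187 = 4374
Sum = 2 + 3 + 18 + 0 + 0 + 243 + 0 + 4374
= 4640


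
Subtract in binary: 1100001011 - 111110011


Align and subtract column by column (LSB to MSB, borrowing when needed):
  1100001011
- 0111110011
  ----------
  col 0: (1 - 0 borrow-in) - 1 → 1 - 1 = 0, borrow out 0
  col 1: (1 - 0 borrow-in) - 1 → 1 - 1 = 0, borrow out 0
  col 2: (0 - 0 borrow-in) - 0 → 0 - 0 = 0, borrow out 0
  col 3: (1 - 0 borrow-in) - 0 → 1 - 0 = 1, borrow out 0
  col 4: (0 - 0 borrow-in) - 1 → borrow from next column: (0+2) - 1 = 1, borrow out 1
  col 5: (0 - 1 borrow-in) - 1 → borrow from next column: (-1+2) - 1 = 0, borrow out 1
  col 6: (0 - 1 borrow-in) - 1 → borrow from next column: (-1+2) - 1 = 0, borrow out 1
  col 7: (0 - 1 borrow-in) - 1 → borrow from next column: (-1+2) - 1 = 0, borrow out 1
  col 8: (1 - 1 borrow-in) - 1 → borrow from next column: (0+2) - 1 = 1, borrow out 1
  col 9: (1 - 1 borrow-in) - 0 → 0 - 0 = 0, borrow out 0
Reading bits MSB→LSB: 0100011000
Strip leading zeros: 100011000
= 100011000


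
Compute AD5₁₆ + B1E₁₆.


Align and add column by column (LSB to MSB, each column mod 16 with carry):
  0AD5
+ 0B1E
  ----
  col 0: 5(5) + E(14) + 0 (carry in) = 19 → 3(3), carry out 1
  col 1: D(13) + 1(1) + 1 (carry in) = 15 → F(15), carry out 0
  col 2: A(10) + B(11) + 0 (carry in) = 21 → 5(5), carry out 1
  col 3: 0(0) + 0(0) + 1 (carry in) = 1 → 1(1), carry out 0
Reading digits MSB→LSB: 15F3
Strip leading zeros: 15F3
= 0x15F3


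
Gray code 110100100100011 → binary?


Gray code: 110100100100011
MSB stays the same: 1
Each subsequent bit = prev_binary XOR current_gray:
  B[1] = 1 XOR 1 = 0
  B[2] = 0 XOR 0 = 0
  B[3] = 0 XOR 1 = 1
  B[4] = 1 XOR 0 = 1
  B[5] = 1 XOR 0 = 1
  B[6] = 1 XOR 1 = 0
  B[7] = 0 XOR 0 = 0
  B[8] = 0 XOR 0 = 0
  B[9] = 0 XOR 1 = 1
  B[10] = 1 XOR 0 = 1
  B[11] = 1 XOR 0 = 1
  B[12] = 1 XOR 0 = 1
  B[13] = 1 XOR 1 = 0
  B[14] = 0 XOR 1 = 1
= 100111000111101 (20029 decimal)


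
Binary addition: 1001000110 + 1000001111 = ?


Align and add column by column (LSB to MSB, carry propagating):
  01001000110
+ 01000001111
  -----------
  col 0: 0 + 1 + 0 (carry in) = 1 → bit 1, carry out 0
  col 1: 1 + 1 + 0 (carry in) = 2 → bit 0, carry out 1
  col 2: 1 + 1 + 1 (carry in) = 3 → bit 1, carry out 1
  col 3: 0 + 1 + 1 (carry in) = 2 → bit 0, carry out 1
  col 4: 0 + 0 + 1 (carry in) = 1 → bit 1, carry out 0
  col 5: 0 + 0 + 0 (carry in) = 0 → bit 0, carry out 0
  col 6: 1 + 0 + 0 (carry in) = 1 → bit 1, carry out 0
  col 7: 0 + 0 + 0 (carry in) = 0 → bit 0, carry out 0
  col 8: 0 + 0 + 0 (carry in) = 0 → bit 0, carry out 0
  col 9: 1 + 1 + 0 (carry in) = 2 → bit 0, carry out 1
  col 10: 0 + 0 + 1 (carry in) = 1 → bit 1, carry out 0
Reading bits MSB→LSB: 10001010101
Strip leading zeros: 10001010101
= 10001010101


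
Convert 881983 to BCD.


Each digit → 4-bit binary:
  8 → 1000
  8 → 1000
  1 → 0001
  9 → 1001
  8 → 1000
  3 → 0011
= 1000 1000 0001 1001 1000 0011


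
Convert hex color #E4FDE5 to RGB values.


Hex: #E4FDE5
R = E4₁₆ = 228
G = FD₁₆ = 253
B = E5₁₆ = 229
= RGB(228, 253, 229)


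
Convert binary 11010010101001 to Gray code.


Binary: 11010010101001
Gray code: G = B XOR (B >> 1)
B >> 1 = 01101001010100
11010010101001 XOR 01101001010100:
  1 XOR 0 = 1
  1 XOR 1 = 0
  0 XOR 1 = 1
  1 XOR 0 = 1
  0 XOR 1 = 1
  0 XOR 0 = 0
  1 XOR 0 = 1
  0 XOR 1 = 1
  1 XOR 0 = 1
  0 XOR 1 = 1
  1 XOR 0 = 1
  0 XOR 1 = 1
  0 XOR 0 = 0
  1 XOR 0 = 1
= 10111011111101


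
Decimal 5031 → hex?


Divide by 16 repeatedly:
5031 ÷ 16 = 314 remainder 7 (7)
314 ÷ 16 = 19 remainder 10 (A)
19 ÷ 16 = 1 remainder 3 (3)
1 ÷ 16 = 0 remainder 1 (1)
Reading remainders bottom-up:
= 0x13A7


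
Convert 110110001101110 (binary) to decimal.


Positional values:
Bit 1: 1 × 2^1 = 2
Bit 2: 1 × 2^2 = 4
Bit 3: 1 × 2^3 = 8
Bit 5: 1 × 2^5 = 32
Bit 6: 1 × 2^6 = 64
Bit 10: 1 × 2^10 = 1024
Bit 11: 1 × 2^11 = 2048
Bit 13: 1 × 2^13 = 8192
Bit 14: 1 × 2^14 = 16384
Sum = 2 + 4 + 8 + 32 + 64 + 1024 + 2048 + 8192 + 16384
= 27758


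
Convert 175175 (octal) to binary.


Each octal digit → 3 binary bits:
  1 = 001
  7 = 111
  5 = 101
  1 = 001
  7 = 111
  5 = 101
Concatenate: 001 111 101 001 111 101
= 001111101001111101


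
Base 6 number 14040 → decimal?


Positional values (base 6):
  0 × 6^0 = 0 × 1 = 0
  4 × 6^1 = 4 × 6 = 24
  0 × 6^2 = 0 × 36 = 0
  4 × 6^3 = 4 × 216 = 864
  1 × 6^4 = 1 × 1296 = 1296
Sum = 0 + 24 + 0 + 864 + 1296
= 2184


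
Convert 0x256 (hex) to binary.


Each hex digit → 4 binary bits:
  2 = 0010
  5 = 0101
  6 = 0110
Concatenate: 0010 0101 0110
= 001001010110


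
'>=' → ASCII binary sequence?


String: '>='  (2 characters)
Per-character ASCII lookup:
  '>': special character: '>' = 62 → 111110
  '=': special character: '=' = 61 → 111101
= 111110 111101


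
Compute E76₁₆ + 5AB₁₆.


Align and add column by column (LSB to MSB, each column mod 16 with carry):
  0E76
+ 05AB
  ----
  col 0: 6(6) + B(11) + 0 (carry in) = 17 → 1(1), carry out 1
  col 1: 7(7) + A(10) + 1 (carry in) = 18 → 2(2), carry out 1
  col 2: E(14) + 5(5) + 1 (carry in) = 20 → 4(4), carry out 1
  col 3: 0(0) + 0(0) + 1 (carry in) = 1 → 1(1), carry out 0
Reading digits MSB→LSB: 1421
Strip leading zeros: 1421
= 0x1421


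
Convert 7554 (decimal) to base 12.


Divide by 12 repeatedly:
7554 ÷ 12 = 629 remainder 6
629 ÷ 12 = 52 remainder 5
52 ÷ 12 = 4 remainder 4
4 ÷ 12 = 0 remainder 4
Reading remainders bottom-up:
= 4456


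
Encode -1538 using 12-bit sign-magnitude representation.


Sign bit: 1 (negative)
Magnitude: 1538 = 11000000010
= 111000000010


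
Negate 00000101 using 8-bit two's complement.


Original: 00000101
Step 1 - Invert all bits: 11111010
Step 2 - Add 1: 11111010 + 1
= 11111011 (represents -5)


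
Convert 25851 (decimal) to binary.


Divide by 2 repeatedly:
25851 ÷ 2 = 12925 remainder 1
12925 ÷ 2 = 6462 remainder 1
6462 ÷ 2 = 3231 remainder 0
3231 ÷ 2 = 1615 remainder 1
1615 ÷ 2 = 807 remainder 1
807 ÷ 2 = 403 remainder 1
403 ÷ 2 = 201 remainder 1
201 ÷ 2 = 100 remainder 1
100 ÷ 2 = 50 remainder 0
50 ÷ 2 = 25 remainder 0
25 ÷ 2 = 12 remainder 1
12 ÷ 2 = 6 remainder 0
6 ÷ 2 = 3 remainder 0
3 ÷ 2 = 1 remainder 1
1 ÷ 2 = 0 remainder 1
Reading remainders bottom-up:
= 110010011111011


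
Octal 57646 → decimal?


Positional values:
Position 0: 6 × 8^0 = 6
Position 1: 4 × 8^1 = 32
Position 2: 6 × 8^2 = 384
Position 3: 7 × 8^3 = 3584
Position 4: 5 × 8^4 = 20480
Sum = 6 + 32 + 384 + 3584 + 20480
= 24486


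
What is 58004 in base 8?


Divide by 8 repeatedly:
58004 ÷ 8 = 7250 remainder 4
7250 ÷ 8 = 906 remainder 2
906 ÷ 8 = 113 remainder 2
113 ÷ 8 = 14 remainder 1
14 ÷ 8 = 1 remainder 6
1 ÷ 8 = 0 remainder 1
Reading remainders bottom-up:
= 0o161224


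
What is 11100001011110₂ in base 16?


Group into 4-bit nibbles: 0011100001011110
  0011 = 3
  1000 = 8
  0101 = 5
  1110 = E
= 0x385E


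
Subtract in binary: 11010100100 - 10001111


Align and subtract column by column (LSB to MSB, borrowing when needed):
  11010100100
- 00010001111
  -----------
  col 0: (0 - 0 borrow-in) - 1 → borrow from next column: (0+2) - 1 = 1, borrow out 1
  col 1: (0 - 1 borrow-in) - 1 → borrow from next column: (-1+2) - 1 = 0, borrow out 1
  col 2: (1 - 1 borrow-in) - 1 → borrow from next column: (0+2) - 1 = 1, borrow out 1
  col 3: (0 - 1 borrow-in) - 1 → borrow from next column: (-1+2) - 1 = 0, borrow out 1
  col 4: (0 - 1 borrow-in) - 0 → borrow from next column: (-1+2) - 0 = 1, borrow out 1
  col 5: (1 - 1 borrow-in) - 0 → 0 - 0 = 0, borrow out 0
  col 6: (0 - 0 borrow-in) - 0 → 0 - 0 = 0, borrow out 0
  col 7: (1 - 0 borrow-in) - 1 → 1 - 1 = 0, borrow out 0
  col 8: (0 - 0 borrow-in) - 0 → 0 - 0 = 0, borrow out 0
  col 9: (1 - 0 borrow-in) - 0 → 1 - 0 = 1, borrow out 0
  col 10: (1 - 0 borrow-in) - 0 → 1 - 0 = 1, borrow out 0
Reading bits MSB→LSB: 11000010101
Strip leading zeros: 11000010101
= 11000010101


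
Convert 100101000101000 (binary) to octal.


Group into 3-bit groups: 100101000101000
  100 = 4
  101 = 5
  000 = 0
  101 = 5
  000 = 0
= 0o45050


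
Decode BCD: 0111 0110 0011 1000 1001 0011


Each 4-bit group → digit:
  0111 → 7
  0110 → 6
  0011 → 3
  1000 → 8
  1001 → 9
  0011 → 3
= 763893


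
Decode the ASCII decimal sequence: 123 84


Codes (decimal): 123 84
Per-code ASCII lookup:
  123  (special character) → '{'
  84  (range 65-90: uppercase, 84 - 65 = 19) → 'T'
= '{T'


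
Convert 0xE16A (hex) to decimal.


Positional values:
Position 0: A × 16^0 = 10 × 1 = 10
Position 1: 6 × 16^1 = 6 × 16 = 96
Position 2: 1 × 16^2 = 1 × 256 = 256
Position 3: E × 16^3 = 14 × 4096 = 57344
Sum = 10 + 96 + 256 + 57344
= 57706


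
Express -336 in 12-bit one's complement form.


Original: 000101010000
Invert all bits:
  bit 0: 0 → 1
  bit 1: 0 → 1
  bit 2: 0 → 1
  bit 3: 1 → 0
  bit 4: 0 → 1
  bit 5: 1 → 0
  bit 6: 0 → 1
  bit 7: 1 → 0
  bit 8: 0 → 1
  bit 9: 0 → 1
  bit 10: 0 → 1
  bit 11: 0 → 1
= 111010101111


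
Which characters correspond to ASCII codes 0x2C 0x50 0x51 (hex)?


Codes (hex): 0x2C 0x50 0x51
Per-code ASCII lookup:
  0x2C = 44  (special character) → ','
  0x50 = 80  (range 65-90: uppercase, 80 - 65 = 15) → 'P'
  0x51 = 81  (range 65-90: uppercase, 81 - 65 = 16) → 'Q'
= ',PQ'


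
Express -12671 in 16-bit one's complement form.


Original: 0011000101111111
Invert all bits:
  bit 0: 0 → 1
  bit 1: 0 → 1
  bit 2: 1 → 0
  bit 3: 1 → 0
  bit 4: 0 → 1
  bit 5: 0 → 1
  bit 6: 0 → 1
  bit 7: 1 → 0
  bit 8: 0 → 1
  bit 9: 1 → 0
  bit 10: 1 → 0
  bit 11: 1 → 0
  bit 12: 1 → 0
  bit 13: 1 → 0
  bit 14: 1 → 0
  bit 15: 1 → 0
= 1100111010000000


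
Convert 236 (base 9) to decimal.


Positional values (base 9):
  6 × 9^0 = 6 × 1 = 6
  3 × 9^1 = 3 × 9 = 27
  2 × 9^2 = 2 × 81 = 162
Sum = 6 + 27 + 162
= 195


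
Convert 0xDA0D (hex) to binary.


Each hex digit → 4 binary bits:
  D = 1101
  A = 1010
  0 = 0000
  D = 1101
Concatenate: 1101 1010 0000 1101
= 1101101000001101


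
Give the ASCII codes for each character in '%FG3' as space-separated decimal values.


String: '%FG3'  (4 characters)
Per-character ASCII lookup:
  '%': special character: '%' = 37
  'F': uppercase starts at 65: 'F' = 65 + 5 = 70
  'G': uppercase starts at 65: 'G' = 65 + 6 = 71
  '3': digits start at 48: '3' = 48 + 3 = 51
= 37 70 71 51


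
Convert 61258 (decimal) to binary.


Divide by 2 repeatedly:
61258 ÷ 2 = 30629 remainder 0
30629 ÷ 2 = 15314 remainder 1
15314 ÷ 2 = 7657 remainder 0
7657 ÷ 2 = 3828 remainder 1
3828 ÷ 2 = 1914 remainder 0
1914 ÷ 2 = 957 remainder 0
957 ÷ 2 = 478 remainder 1
478 ÷ 2 = 239 remainder 0
239 ÷ 2 = 119 remainder 1
119 ÷ 2 = 59 remainder 1
59 ÷ 2 = 29 remainder 1
29 ÷ 2 = 14 remainder 1
14 ÷ 2 = 7 remainder 0
7 ÷ 2 = 3 remainder 1
3 ÷ 2 = 1 remainder 1
1 ÷ 2 = 0 remainder 1
Reading remainders bottom-up:
= 1110111101001010


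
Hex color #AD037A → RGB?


Hex: #AD037A
R = AD₁₆ = 173
G = 03₁₆ = 3
B = 7A₁₆ = 122
= RGB(173, 3, 122)


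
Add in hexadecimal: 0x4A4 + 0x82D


Align and add column by column (LSB to MSB, each column mod 16 with carry):
  04A4
+ 082D
  ----
  col 0: 4(4) + D(13) + 0 (carry in) = 17 → 1(1), carry out 1
  col 1: A(10) + 2(2) + 1 (carry in) = 13 → D(13), carry out 0
  col 2: 4(4) + 8(8) + 0 (carry in) = 12 → C(12), carry out 0
  col 3: 0(0) + 0(0) + 0 (carry in) = 0 → 0(0), carry out 0
Reading digits MSB→LSB: 0CD1
Strip leading zeros: CD1
= 0xCD1


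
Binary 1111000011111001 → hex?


Group into 4-bit nibbles: 1111000011111001
  1111 = F
  0000 = 0
  1111 = F
  1001 = 9
= 0xF0F9


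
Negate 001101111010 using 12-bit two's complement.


Original: 001101111010
Step 1 - Invert all bits: 110010000101
Step 2 - Add 1: 110010000101 + 1
= 110010000110 (represents -890)


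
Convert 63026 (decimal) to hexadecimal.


Divide by 16 repeatedly:
63026 ÷ 16 = 3939 remainder 2 (2)
3939 ÷ 16 = 246 remainder 3 (3)
246 ÷ 16 = 15 remainder 6 (6)
15 ÷ 16 = 0 remainder 15 (F)
Reading remainders bottom-up:
= 0xF632


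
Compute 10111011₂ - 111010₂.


Align and subtract column by column (LSB to MSB, borrowing when needed):
  10111011
- 00111010
  --------
  col 0: (1 - 0 borrow-in) - 0 → 1 - 0 = 1, borrow out 0
  col 1: (1 - 0 borrow-in) - 1 → 1 - 1 = 0, borrow out 0
  col 2: (0 - 0 borrow-in) - 0 → 0 - 0 = 0, borrow out 0
  col 3: (1 - 0 borrow-in) - 1 → 1 - 1 = 0, borrow out 0
  col 4: (1 - 0 borrow-in) - 1 → 1 - 1 = 0, borrow out 0
  col 5: (1 - 0 borrow-in) - 1 → 1 - 1 = 0, borrow out 0
  col 6: (0 - 0 borrow-in) - 0 → 0 - 0 = 0, borrow out 0
  col 7: (1 - 0 borrow-in) - 0 → 1 - 0 = 1, borrow out 0
Reading bits MSB→LSB: 10000001
Strip leading zeros: 10000001
= 10000001


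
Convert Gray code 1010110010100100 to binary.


Gray code: 1010110010100100
MSB stays the same: 1
Each subsequent bit = prev_binary XOR current_gray:
  B[1] = 1 XOR 0 = 1
  B[2] = 1 XOR 1 = 0
  B[3] = 0 XOR 0 = 0
  B[4] = 0 XOR 1 = 1
  B[5] = 1 XOR 1 = 0
  B[6] = 0 XOR 0 = 0
  B[7] = 0 XOR 0 = 0
  B[8] = 0 XOR 1 = 1
  B[9] = 1 XOR 0 = 1
  B[10] = 1 XOR 1 = 0
  B[11] = 0 XOR 0 = 0
  B[12] = 0 XOR 0 = 0
  B[13] = 0 XOR 1 = 1
  B[14] = 1 XOR 0 = 1
  B[15] = 1 XOR 0 = 1
= 1100100011000111 (51399 decimal)


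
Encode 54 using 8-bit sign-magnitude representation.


Sign bit: 0 (positive)
Magnitude: 54 = 0110110
= 00110110


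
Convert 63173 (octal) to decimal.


Positional values:
Position 0: 3 × 8^0 = 3
Position 1: 7 × 8^1 = 56
Position 2: 1 × 8^2 = 64
Position 3: 3 × 8^3 = 1536
Position 4: 6 × 8^4 = 24576
Sum = 3 + 56 + 64 + 1536 + 24576
= 26235


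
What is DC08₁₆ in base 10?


Positional values:
Position 0: 8 × 16^0 = 8 × 1 = 8
Position 1: 0 × 16^1 = 0 × 16 = 0
Position 2: C × 16^2 = 12 × 256 = 3072
Position 3: D × 16^3 = 13 × 4096 = 53248
Sum = 8 + 0 + 3072 + 53248
= 56328


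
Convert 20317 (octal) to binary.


Each octal digit → 3 binary bits:
  2 = 010
  0 = 000
  3 = 011
  1 = 001
  7 = 111
Concatenate: 010 000 011 001 111
= 010000011001111


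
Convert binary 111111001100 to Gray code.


Binary: 111111001100
Gray code: G = B XOR (B >> 1)
B >> 1 = 011111100110
111111001100 XOR 011111100110:
  1 XOR 0 = 1
  1 XOR 1 = 0
  1 XOR 1 = 0
  1 XOR 1 = 0
  1 XOR 1 = 0
  1 XOR 1 = 0
  0 XOR 1 = 1
  0 XOR 0 = 0
  1 XOR 0 = 1
  1 XOR 1 = 0
  0 XOR 1 = 1
  0 XOR 0 = 0
= 100000101010


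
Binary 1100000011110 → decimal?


Positional values:
Bit 1: 1 × 2^1 = 2
Bit 2: 1 × 2^2 = 4
Bit 3: 1 × 2^3 = 8
Bit 4: 1 × 2^4 = 16
Bit 11: 1 × 2^11 = 2048
Bit 12: 1 × 2^12 = 4096
Sum = 2 + 4 + 8 + 16 + 2048 + 4096
= 6174


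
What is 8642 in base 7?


Divide by 7 repeatedly:
8642 ÷ 7 = 1234 remainder 4
1234 ÷ 7 = 176 remainder 2
176 ÷ 7 = 25 remainder 1
25 ÷ 7 = 3 remainder 4
3 ÷ 7 = 0 remainder 3
Reading remainders bottom-up:
= 34124


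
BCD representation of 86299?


Each digit → 4-bit binary:
  8 → 1000
  6 → 0110
  2 → 0010
  9 → 1001
  9 → 1001
= 1000 0110 0010 1001 1001


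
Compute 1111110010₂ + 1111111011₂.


Align and add column by column (LSB to MSB, carry propagating):
  01111110010
+ 01111111011
  -----------
  col 0: 0 + 1 + 0 (carry in) = 1 → bit 1, carry out 0
  col 1: 1 + 1 + 0 (carry in) = 2 → bit 0, carry out 1
  col 2: 0 + 0 + 1 (carry in) = 1 → bit 1, carry out 0
  col 3: 0 + 1 + 0 (carry in) = 1 → bit 1, carry out 0
  col 4: 1 + 1 + 0 (carry in) = 2 → bit 0, carry out 1
  col 5: 1 + 1 + 1 (carry in) = 3 → bit 1, carry out 1
  col 6: 1 + 1 + 1 (carry in) = 3 → bit 1, carry out 1
  col 7: 1 + 1 + 1 (carry in) = 3 → bit 1, carry out 1
  col 8: 1 + 1 + 1 (carry in) = 3 → bit 1, carry out 1
  col 9: 1 + 1 + 1 (carry in) = 3 → bit 1, carry out 1
  col 10: 0 + 0 + 1 (carry in) = 1 → bit 1, carry out 0
Reading bits MSB→LSB: 11111101101
Strip leading zeros: 11111101101
= 11111101101


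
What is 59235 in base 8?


Divide by 8 repeatedly:
59235 ÷ 8 = 7404 remainder 3
7404 ÷ 8 = 925 remainder 4
925 ÷ 8 = 115 remainder 5
115 ÷ 8 = 14 remainder 3
14 ÷ 8 = 1 remainder 6
1 ÷ 8 = 0 remainder 1
Reading remainders bottom-up:
= 0o163543


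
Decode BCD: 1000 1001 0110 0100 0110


Each 4-bit group → digit:
  1000 → 8
  1001 → 9
  0110 → 6
  0100 → 4
  0110 → 6
= 89646


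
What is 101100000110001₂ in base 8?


Group into 3-bit groups: 101100000110001
  101 = 5
  100 = 4
  000 = 0
  110 = 6
  001 = 1
= 0o54061


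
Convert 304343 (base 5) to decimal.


Positional values (base 5):
  3 × 5^0 = 3 × 1 = 3
  4 × 5^1 = 4 × 5 = 20
  3 × 5^2 = 3 × 25 = 75
  4 × 5^3 = 4 × 125 = 500
  0 × 5^4 = 0 × 625 = 0
  3 × 5^5 = 3 × 3125 = 9375
Sum = 3 + 20 + 75 + 500 + 0 + 9375
= 9973


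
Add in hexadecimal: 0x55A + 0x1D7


Align and add column by column (LSB to MSB, each column mod 16 with carry):
  055A
+ 01D7
  ----
  col 0: A(10) + 7(7) + 0 (carry in) = 17 → 1(1), carry out 1
  col 1: 5(5) + D(13) + 1 (carry in) = 19 → 3(3), carry out 1
  col 2: 5(5) + 1(1) + 1 (carry in) = 7 → 7(7), carry out 0
  col 3: 0(0) + 0(0) + 0 (carry in) = 0 → 0(0), carry out 0
Reading digits MSB→LSB: 0731
Strip leading zeros: 731
= 0x731


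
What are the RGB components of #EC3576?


Hex: #EC3576
R = EC₁₆ = 236
G = 35₁₆ = 53
B = 76₁₆ = 118
= RGB(236, 53, 118)


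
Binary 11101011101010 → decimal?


Positional values:
Bit 1: 1 × 2^1 = 2
Bit 3: 1 × 2^3 = 8
Bit 5: 1 × 2^5 = 32
Bit 6: 1 × 2^6 = 64
Bit 7: 1 × 2^7 = 128
Bit 9: 1 × 2^9 = 512
Bit 11: 1 × 2^11 = 2048
Bit 12: 1 × 2^12 = 4096
Bit 13: 1 × 2^13 = 8192
Sum = 2 + 8 + 32 + 64 + 128 + 512 + 2048 + 4096 + 8192
= 15082


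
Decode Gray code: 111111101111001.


Gray code: 111111101111001
MSB stays the same: 1
Each subsequent bit = prev_binary XOR current_gray:
  B[1] = 1 XOR 1 = 0
  B[2] = 0 XOR 1 = 1
  B[3] = 1 XOR 1 = 0
  B[4] = 0 XOR 1 = 1
  B[5] = 1 XOR 1 = 0
  B[6] = 0 XOR 1 = 1
  B[7] = 1 XOR 0 = 1
  B[8] = 1 XOR 1 = 0
  B[9] = 0 XOR 1 = 1
  B[10] = 1 XOR 1 = 0
  B[11] = 0 XOR 1 = 1
  B[12] = 1 XOR 0 = 1
  B[13] = 1 XOR 0 = 1
  B[14] = 1 XOR 1 = 0
= 101010110101110 (21934 decimal)


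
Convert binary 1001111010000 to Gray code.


Binary: 1001111010000
Gray code: G = B XOR (B >> 1)
B >> 1 = 0100111101000
1001111010000 XOR 0100111101000:
  1 XOR 0 = 1
  0 XOR 1 = 1
  0 XOR 0 = 0
  1 XOR 0 = 1
  1 XOR 1 = 0
  1 XOR 1 = 0
  1 XOR 1 = 0
  0 XOR 1 = 1
  1 XOR 0 = 1
  0 XOR 1 = 1
  0 XOR 0 = 0
  0 XOR 0 = 0
  0 XOR 0 = 0
= 1101000111000


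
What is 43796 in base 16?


Divide by 16 repeatedly:
43796 ÷ 16 = 2737 remainder 4 (4)
2737 ÷ 16 = 171 remainder 1 (1)
171 ÷ 16 = 10 remainder 11 (B)
10 ÷ 16 = 0 remainder 10 (A)
Reading remainders bottom-up:
= 0xAB14


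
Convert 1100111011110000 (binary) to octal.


Group into 3-bit groups: 001100111011110000
  001 = 1
  100 = 4
  111 = 7
  011 = 3
  110 = 6
  000 = 0
= 0o147360


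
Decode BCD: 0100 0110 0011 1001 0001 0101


Each 4-bit group → digit:
  0100 → 4
  0110 → 6
  0011 → 3
  1001 → 9
  0001 → 1
  0101 → 5
= 463915


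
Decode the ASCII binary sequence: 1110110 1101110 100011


Codes (binary): 1110110 1101110 100011
Per-code ASCII lookup:
  1110110 = 118  (range 97-122: lowercase, 118 - 97 = 21) → 'v'
  1101110 = 110  (range 97-122: lowercase, 110 - 97 = 13) → 'n'
  100011 = 35  (special character) → '#'
= 'vn#'


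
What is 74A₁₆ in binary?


Each hex digit → 4 binary bits:
  7 = 0111
  4 = 0100
  A = 1010
Concatenate: 0111 0100 1010
= 011101001010


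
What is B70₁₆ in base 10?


Positional values:
Position 0: 0 × 16^0 = 0 × 1 = 0
Position 1: 7 × 16^1 = 7 × 16 = 112
Position 2: B × 16^2 = 11 × 256 = 2816
Sum = 0 + 112 + 2816
= 2928


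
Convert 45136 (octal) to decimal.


Positional values:
Position 0: 6 × 8^0 = 6
Position 1: 3 × 8^1 = 24
Position 2: 1 × 8^2 = 64
Position 3: 5 × 8^3 = 2560
Position 4: 4 × 8^4 = 16384
Sum = 6 + 24 + 64 + 2560 + 16384
= 19038


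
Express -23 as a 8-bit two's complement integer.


Original: 00010111
Step 1 - Invert all bits: 11101000
Step 2 - Add 1: 11101000 + 1
= 11101001 (represents -23)


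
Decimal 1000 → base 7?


Divide by 7 repeatedly:
1000 ÷ 7 = 142 remainder 6
142 ÷ 7 = 20 remainder 2
20 ÷ 7 = 2 remainder 6
2 ÷ 7 = 0 remainder 2
Reading remainders bottom-up:
= 2626


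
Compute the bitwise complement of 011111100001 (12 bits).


Original: 011111100001
Invert all bits:
  bit 0: 0 → 1
  bit 1: 1 → 0
  bit 2: 1 → 0
  bit 3: 1 → 0
  bit 4: 1 → 0
  bit 5: 1 → 0
  bit 6: 1 → 0
  bit 7: 0 → 1
  bit 8: 0 → 1
  bit 9: 0 → 1
  bit 10: 0 → 1
  bit 11: 1 → 0
= 100000011110


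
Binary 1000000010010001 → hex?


Group into 4-bit nibbles: 1000000010010001
  1000 = 8
  0000 = 0
  1001 = 9
  0001 = 1
= 0x8091


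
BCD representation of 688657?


Each digit → 4-bit binary:
  6 → 0110
  8 → 1000
  8 → 1000
  6 → 0110
  5 → 0101
  7 → 0111
= 0110 1000 1000 0110 0101 0111


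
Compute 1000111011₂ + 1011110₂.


Align and add column by column (LSB to MSB, carry propagating):
  01000111011
+ 00001011110
  -----------
  col 0: 1 + 0 + 0 (carry in) = 1 → bit 1, carry out 0
  col 1: 1 + 1 + 0 (carry in) = 2 → bit 0, carry out 1
  col 2: 0 + 1 + 1 (carry in) = 2 → bit 0, carry out 1
  col 3: 1 + 1 + 1 (carry in) = 3 → bit 1, carry out 1
  col 4: 1 + 1 + 1 (carry in) = 3 → bit 1, carry out 1
  col 5: 1 + 0 + 1 (carry in) = 2 → bit 0, carry out 1
  col 6: 0 + 1 + 1 (carry in) = 2 → bit 0, carry out 1
  col 7: 0 + 0 + 1 (carry in) = 1 → bit 1, carry out 0
  col 8: 0 + 0 + 0 (carry in) = 0 → bit 0, carry out 0
  col 9: 1 + 0 + 0 (carry in) = 1 → bit 1, carry out 0
  col 10: 0 + 0 + 0 (carry in) = 0 → bit 0, carry out 0
Reading bits MSB→LSB: 01010011001
Strip leading zeros: 1010011001
= 1010011001


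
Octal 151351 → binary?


Each octal digit → 3 binary bits:
  1 = 001
  5 = 101
  1 = 001
  3 = 011
  5 = 101
  1 = 001
Concatenate: 001 101 001 011 101 001
= 001101001011101001


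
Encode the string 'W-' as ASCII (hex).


String: 'W-'  (2 characters)
Per-character ASCII lookup:
  'W': uppercase starts at 65: 'W' = 65 + 22 = 87 → 0x57
  '-': special character: '-' = 45 → 0x2D
= 0x57 0x2D


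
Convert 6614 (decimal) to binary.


Divide by 2 repeatedly:
6614 ÷ 2 = 3307 remainder 0
3307 ÷ 2 = 1653 remainder 1
1653 ÷ 2 = 826 remainder 1
826 ÷ 2 = 413 remainder 0
413 ÷ 2 = 206 remainder 1
206 ÷ 2 = 103 remainder 0
103 ÷ 2 = 51 remainder 1
51 ÷ 2 = 25 remainder 1
25 ÷ 2 = 12 remainder 1
12 ÷ 2 = 6 remainder 0
6 ÷ 2 = 3 remainder 0
3 ÷ 2 = 1 remainder 1
1 ÷ 2 = 0 remainder 1
Reading remainders bottom-up:
= 1100111010110


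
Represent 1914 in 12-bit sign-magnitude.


Sign bit: 0 (positive)
Magnitude: 1914 = 11101111010
= 011101111010


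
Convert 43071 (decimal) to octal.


Divide by 8 repeatedly:
43071 ÷ 8 = 5383 remainder 7
5383 ÷ 8 = 672 remainder 7
672 ÷ 8 = 84 remainder 0
84 ÷ 8 = 10 remainder 4
10 ÷ 8 = 1 remainder 2
1 ÷ 8 = 0 remainder 1
Reading remainders bottom-up:
= 0o124077


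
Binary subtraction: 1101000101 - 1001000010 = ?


Align and subtract column by column (LSB to MSB, borrowing when needed):
  1101000101
- 1001000010
  ----------
  col 0: (1 - 0 borrow-in) - 0 → 1 - 0 = 1, borrow out 0
  col 1: (0 - 0 borrow-in) - 1 → borrow from next column: (0+2) - 1 = 1, borrow out 1
  col 2: (1 - 1 borrow-in) - 0 → 0 - 0 = 0, borrow out 0
  col 3: (0 - 0 borrow-in) - 0 → 0 - 0 = 0, borrow out 0
  col 4: (0 - 0 borrow-in) - 0 → 0 - 0 = 0, borrow out 0
  col 5: (0 - 0 borrow-in) - 0 → 0 - 0 = 0, borrow out 0
  col 6: (1 - 0 borrow-in) - 1 → 1 - 1 = 0, borrow out 0
  col 7: (0 - 0 borrow-in) - 0 → 0 - 0 = 0, borrow out 0
  col 8: (1 - 0 borrow-in) - 0 → 1 - 0 = 1, borrow out 0
  col 9: (1 - 0 borrow-in) - 1 → 1 - 1 = 0, borrow out 0
Reading bits MSB→LSB: 0100000011
Strip leading zeros: 100000011
= 100000011


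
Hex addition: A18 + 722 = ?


Align and add column by column (LSB to MSB, each column mod 16 with carry):
  0A18
+ 0722
  ----
  col 0: 8(8) + 2(2) + 0 (carry in) = 10 → A(10), carry out 0
  col 1: 1(1) + 2(2) + 0 (carry in) = 3 → 3(3), carry out 0
  col 2: A(10) + 7(7) + 0 (carry in) = 17 → 1(1), carry out 1
  col 3: 0(0) + 0(0) + 1 (carry in) = 1 → 1(1), carry out 0
Reading digits MSB→LSB: 113A
Strip leading zeros: 113A
= 0x113A


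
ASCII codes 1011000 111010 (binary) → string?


Codes (binary): 1011000 111010
Per-code ASCII lookup:
  1011000 = 88  (range 65-90: uppercase, 88 - 65 = 23) → 'X'
  111010 = 58  (special character) → ':'
= 'X:'


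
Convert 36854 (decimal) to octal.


Divide by 8 repeatedly:
36854 ÷ 8 = 4606 remainder 6
4606 ÷ 8 = 575 remainder 6
575 ÷ 8 = 71 remainder 7
71 ÷ 8 = 8 remainder 7
8 ÷ 8 = 1 remainder 0
1 ÷ 8 = 0 remainder 1
Reading remainders bottom-up:
= 0o107766


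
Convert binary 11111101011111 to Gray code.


Binary: 11111101011111
Gray code: G = B XOR (B >> 1)
B >> 1 = 01111110101111
11111101011111 XOR 01111110101111:
  1 XOR 0 = 1
  1 XOR 1 = 0
  1 XOR 1 = 0
  1 XOR 1 = 0
  1 XOR 1 = 0
  1 XOR 1 = 0
  0 XOR 1 = 1
  1 XOR 0 = 1
  0 XOR 1 = 1
  1 XOR 0 = 1
  1 XOR 1 = 0
  1 XOR 1 = 0
  1 XOR 1 = 0
  1 XOR 1 = 0
= 10000011110000
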